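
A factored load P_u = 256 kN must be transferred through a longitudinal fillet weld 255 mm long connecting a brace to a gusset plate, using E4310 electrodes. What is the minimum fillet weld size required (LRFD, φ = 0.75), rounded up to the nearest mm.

E43XX → F_EXX = 430 MPa.
Total weld length L = 255 mm.
Required throat t_e = P_u / (φ × 0.6 F_EXX × L) = 256 / (0.75 × 0.6 × 430 × 255 × 10⁻³) = 5.188 mm.
Required leg w = t_e / 0.707 = 7.338 mm → use 8 mm.

w = 8 mm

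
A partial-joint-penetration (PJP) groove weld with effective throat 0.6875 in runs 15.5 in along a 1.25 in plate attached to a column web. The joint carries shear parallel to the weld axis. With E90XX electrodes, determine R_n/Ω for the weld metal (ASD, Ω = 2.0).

R_n/Ω ≈ 288 kip

E90XX → F_EXX = 90 ksi.
Effective throat (given) t_e = 0.6875 in.
A_we = 0.6875 × 15.5 = 10.66 in².
F_nw = 0.6 F_EXX = 54 ksi.
R_n/Ω = (54 × 10.66) / 2.0 = 287.7 kip.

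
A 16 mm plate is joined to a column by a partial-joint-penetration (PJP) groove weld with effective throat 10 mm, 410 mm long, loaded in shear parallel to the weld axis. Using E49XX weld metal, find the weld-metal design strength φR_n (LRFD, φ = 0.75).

E49XX → F_EXX = 490 MPa.
Effective throat (given) t_e = 10 mm.
A_we = 10 × 410 = 4100 mm².
F_nw = 0.6 F_EXX = 294 MPa.
φR_n = 0.75 × 294 × 4100 × 10⁻³ = 904.1 kN.

φR_n ≈ 904 kN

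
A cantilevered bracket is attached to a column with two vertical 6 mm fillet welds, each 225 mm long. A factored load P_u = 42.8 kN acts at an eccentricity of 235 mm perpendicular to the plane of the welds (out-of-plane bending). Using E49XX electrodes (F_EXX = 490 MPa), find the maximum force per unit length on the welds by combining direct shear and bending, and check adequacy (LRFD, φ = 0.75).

f_max ≈ 604 N/mm; adequate

L_w = 2 × 225 = 450 mm; section modulus (unit throat) S = 2 × L²/6 = 16880 mm².
Direct shear f_v = P/L_w = 42.8×10³/450 = 95.11 N/mm.
Moment M = P × e = 42.8×10³ × 235 = 10058000 N·mm; bending f_b = M/S = 596 N/mm.
f_max = √(f_v² + f_b²) = √(95.11² + 596²) = 603.6 N/mm.
φr_n = 0.75 × 0.6 × 490 × (0.707 × 6) = 935.4 N/mm → adequate.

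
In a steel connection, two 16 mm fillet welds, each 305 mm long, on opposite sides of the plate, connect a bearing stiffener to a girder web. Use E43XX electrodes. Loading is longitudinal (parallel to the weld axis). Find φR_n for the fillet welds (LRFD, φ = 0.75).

E43XX → F_EXX = 430 MPa.
Effective throat t_e = 0.707 × 16 = 11.31 mm.
Total length L = 610 mm; A_we = 11.31 × 610 = 6900 mm².
F_nw = 0.6 F_EXX = 0.6 × 430 = 258 MPa.
φR_n = 0.75 × 258 × 6900 × 10⁻³ = 1335 kN.

φR_n ≈ 1340 kN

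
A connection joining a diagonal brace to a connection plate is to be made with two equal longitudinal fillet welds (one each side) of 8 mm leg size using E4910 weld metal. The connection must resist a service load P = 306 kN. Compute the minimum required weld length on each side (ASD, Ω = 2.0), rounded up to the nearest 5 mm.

L = 185 mm on each side

E49XX → F_EXX = 490 MPa.
Throat t_e = 0.707 × 8 = 5.656 mm.
r_n/Ω = (0.6 × 490 × 5.656) / 2.0 = 831.4 N/mm = 0.8314 kN/mm.
L_req = P / (r_n/Ω) = 306 / 0.8314 = 368 mm total.
Per side: 368 / 2 = 184 mm.
Round up → use L = 185 mm on each side.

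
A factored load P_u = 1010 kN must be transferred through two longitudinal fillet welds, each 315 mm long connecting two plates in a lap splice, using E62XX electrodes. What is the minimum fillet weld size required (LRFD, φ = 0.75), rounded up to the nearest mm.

E62XX → F_EXX = 620 MPa.
Total weld length L = 630 mm.
Required throat t_e = P_u / (φ × 0.6 F_EXX × L) = 1010 / (0.75 × 0.6 × 620 × 630 × 10⁻³) = 5.746 mm.
Required leg w = t_e / 0.707 = 8.128 mm → use 9 mm.

w = 9 mm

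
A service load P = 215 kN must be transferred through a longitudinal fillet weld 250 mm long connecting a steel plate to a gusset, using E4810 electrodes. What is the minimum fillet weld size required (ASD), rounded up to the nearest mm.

w = 9 mm

E48XX → F_EXX = 480 MPa.
Total weld length L = 250 mm.
Required throat t_e = P × Ω / (0.6 F_EXX × L) = 215 × 2.0 / (0.6 × 480 × 250 × 10⁻³) = 5.972 mm.
Required leg w = t_e / 0.707 = 8.447 mm → use 9 mm.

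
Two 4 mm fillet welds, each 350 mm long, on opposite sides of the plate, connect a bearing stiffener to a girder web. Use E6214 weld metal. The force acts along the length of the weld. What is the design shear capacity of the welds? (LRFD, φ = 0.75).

φR_n ≈ 552 kN

E62XX → F_EXX = 620 MPa.
Effective throat t_e = 0.707 × 4 = 2.828 mm.
Total length L = 700 mm; A_we = 2.828 × 700 = 1980 mm².
F_nw = 0.6 F_EXX = 0.6 × 620 = 372 MPa.
φR_n = 0.75 × 372 × 1980 × 10⁻³ = 552.3 kN.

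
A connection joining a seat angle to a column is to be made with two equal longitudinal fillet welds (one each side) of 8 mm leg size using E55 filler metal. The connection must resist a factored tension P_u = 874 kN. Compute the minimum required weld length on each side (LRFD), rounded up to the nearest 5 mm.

L = 315 mm on each side

E55XX → F_EXX = 550 MPa.
Throat t_e = 0.707 × 8 = 5.656 mm.
φr_n = 0.75 × 0.6 × 550 × 5.656 × 10⁻³ = 1.4 kN/mm.
L_req = P_u / φr_n = 874 / 1.4 = 624.3 mm total.
Per side: 624.3 / 2 = 312.2 mm.
Round up → use L = 315 mm on each side.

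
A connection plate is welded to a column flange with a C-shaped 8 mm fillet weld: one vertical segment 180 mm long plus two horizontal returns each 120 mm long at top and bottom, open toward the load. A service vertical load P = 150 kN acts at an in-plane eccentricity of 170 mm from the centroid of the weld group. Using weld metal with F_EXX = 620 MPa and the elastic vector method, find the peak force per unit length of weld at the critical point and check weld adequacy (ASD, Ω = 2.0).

f_max ≈ 1300 N/mm; NOT adequate

Total weld length L_w = 420 mm. Treat welds as unit-width lines.
Centroid: x̄ = 2×120×60 / 420 = 34.29 mm from the vertical weld.
Polar moment about centroid: J = I_x + I_y = [180³/12 + 2×120×90²] + [180×34.29² + 2(120³/12 + 120×25.71²)] = 3088000 mm³.
Direct shear f_v = P/L_w = 150×10³ / 420 = 357.1 N/mm (vertical).
Torsion M = P·e = 150×10³ × 170 = 25500000 N·mm.
Critical point at (x, y) = (85.71, 90) from centroid. f_tx = M·y/J = 743.1 N/mm; f_ty = M·x/J = 707.7 N/mm.
Resultant f_max = √[f_tx² + (f_v + f_ty)²] = √[743.1² + (357.1 + 707.7)²] = 1299 N/mm.
Capacity per unit length: r_n/Ω = (1/2.0) × 0.6 × 620 × (0.707 × 8) = 1052 N/mm.
1299 > 1052 → NOT adequate.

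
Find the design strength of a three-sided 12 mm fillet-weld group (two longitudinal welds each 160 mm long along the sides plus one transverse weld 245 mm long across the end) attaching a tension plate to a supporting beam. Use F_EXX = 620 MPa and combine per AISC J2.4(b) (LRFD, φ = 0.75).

φR_n ≈ 1510 kN

t_e = 0.707 × 12 = 8.484 mm.
R_nwl = 0.6 × 620 × 8.484 × 320 × 10⁻³ = 1010 kN (longitudinal, 2 welds).
R_nwt = 0.6 × 620 × 8.484 × 245 × 10⁻³ = 773.2 kN (transverse, base value).
(i) R_nwl + R_nwt = 1783 kN; (ii) 0.85 R_nwl + 1.5 R_nwt = 2018 kN.
R_n = max = 2018 kN [governs: (ii)]; φR_n = 1514 kN.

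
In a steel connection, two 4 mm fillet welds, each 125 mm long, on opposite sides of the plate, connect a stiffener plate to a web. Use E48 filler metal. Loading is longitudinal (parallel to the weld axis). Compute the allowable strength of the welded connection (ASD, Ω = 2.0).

R_n/Ω ≈ 102 kN

E48XX → F_EXX = 480 MPa.
Effective throat t_e = 0.707 × 4 = 2.828 mm.
Total length L = 250 mm; A_we = 2.828 × 250 = 707 mm².
F_nw = 0.6 F_EXX = 0.6 × 480 = 288 MPa.
R_n = 288 × 707 × 10⁻³ = 203.6 kN; R_n/Ω = 203.6/2.0 = 101.8 kN.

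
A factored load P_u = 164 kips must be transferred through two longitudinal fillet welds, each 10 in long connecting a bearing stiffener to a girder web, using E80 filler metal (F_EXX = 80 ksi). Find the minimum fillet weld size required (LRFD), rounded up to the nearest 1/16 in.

Total weld length L = 20 in.
Required throat t_e = P_u / (φ × 0.6 F_EXX × L) = 164 / (0.75 × 0.6 × 80 × 20) = 0.2278 in.
Required leg w = t_e / 0.707 = 0.3222 in → use 3/8 in.

w = 3/8 in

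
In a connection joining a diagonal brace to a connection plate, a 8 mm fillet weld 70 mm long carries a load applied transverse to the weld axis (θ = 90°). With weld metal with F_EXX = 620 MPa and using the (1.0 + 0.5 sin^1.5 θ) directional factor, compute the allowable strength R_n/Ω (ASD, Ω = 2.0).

R_n/Ω ≈ 110 kN

t_e = 0.707 × 8 = 5.656 mm; A_we = 5.656 × 70 = 395.9 mm².
Directional factor: 1.0 + 0.5 sin^1.5(90°) = 1.5.
F_nw = 0.6 × 620 × 1.5 = 558 MPa.
R_n/Ω = (558 × 395.9) / 2.0 × 10⁻³ = 110.5 kN.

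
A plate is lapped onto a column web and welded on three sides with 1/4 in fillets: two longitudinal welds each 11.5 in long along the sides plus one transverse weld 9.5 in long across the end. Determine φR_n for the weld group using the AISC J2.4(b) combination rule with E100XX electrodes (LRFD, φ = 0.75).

E100XX → F_EXX = 100 ksi.
t_e = 0.707 × 0.25 = 0.1767 in.
R_nwl = 0.6 × 100 × 0.1767 × 23 = 243.9 kips (longitudinal, 2 welds).
R_nwt = 0.6 × 100 × 0.1767 × 9.5 = 100.7 kips (transverse, base value).
(i) R_nwl + R_nwt = 344.7 kips; (ii) 0.85 R_nwl + 1.5 R_nwt = 358.4 kips.
R_n = max = 358.4 kips [governs: (ii)]; φR_n = 268.8 kips.

φR_n ≈ 269 kips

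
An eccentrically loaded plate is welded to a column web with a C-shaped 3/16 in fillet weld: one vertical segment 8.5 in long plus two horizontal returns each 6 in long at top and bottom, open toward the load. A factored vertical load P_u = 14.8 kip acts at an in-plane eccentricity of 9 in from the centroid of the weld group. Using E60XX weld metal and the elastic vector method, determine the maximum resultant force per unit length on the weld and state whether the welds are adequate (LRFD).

E60XX → F_EXX = 60 ksi.
Total weld length L_w = 20.5 in. Treat welds as unit-width lines.
Centroid: x̄ = 2×6×3 / 20.5 = 1.756 in from the vertical weld.
Polar moment about centroid: J = I_x + I_y = [8.5³/12 + 2×6×4.25²] + [8.5×1.756² + 2(6³/12 + 6×1.244²)] = 348.7 in³.
Direct shear f_v = P/L_w = 14.8 / 20.5 = 0.722 kip/in (vertical).
Torsion M = P·e = 14.8 × 9 = 133.2 kip·in.
Critical point at (x, y) = (4.244, 4.25) from centroid. f_tx = M·y/J = 1.623 kip/in; f_ty = M·x/J = 1.621 kip/in.
Resultant f_max = √[f_tx² + (f_v + f_ty)²] = √[1.623² + (0.722 + 1.621)²] = 2.851 kip/in.
Capacity per unit length: φr_n = 0.75 × 0.6 × 60 × (0.707 × 0.1875) = 3.579 kip/in.
2.851 ≤ 3.579 → adequate.

f_max ≈ 2.85 kip/in; adequate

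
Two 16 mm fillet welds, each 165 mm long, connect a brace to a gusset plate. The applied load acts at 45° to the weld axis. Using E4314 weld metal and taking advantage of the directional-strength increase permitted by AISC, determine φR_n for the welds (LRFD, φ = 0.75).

φR_n ≈ 937 kN

E43XX → F_EXX = 430 MPa.
t_e = 0.707 × 16 = 11.31 mm; A_we = 11.31 × 330 = 3733 mm².
Directional factor: 1.0 + 0.5 sin^1.5(45°) = 1.297.
F_nw = 0.6 × 430 × 1.297 = 334.7 MPa.
φR_n = 0.75 × 334.7 × 3733 × 10⁻³ = 937.1 kN.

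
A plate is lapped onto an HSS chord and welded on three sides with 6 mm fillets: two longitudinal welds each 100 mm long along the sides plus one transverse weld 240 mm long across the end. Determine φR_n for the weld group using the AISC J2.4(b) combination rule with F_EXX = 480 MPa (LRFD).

φR_n ≈ 486 kN

t_e = 0.707 × 6 = 4.242 mm.
R_nwl = 0.6 × 480 × 4.242 × 200 × 10⁻³ = 244.3 kN (longitudinal, 2 welds).
R_nwt = 0.6 × 480 × 4.242 × 240 × 10⁻³ = 293.2 kN (transverse, base value).
(i) R_nwl + R_nwt = 537.5 kN; (ii) 0.85 R_nwl + 1.5 R_nwt = 647.5 kN.
R_n = max = 647.5 kN [governs: (ii)]; φR_n = 485.6 kN.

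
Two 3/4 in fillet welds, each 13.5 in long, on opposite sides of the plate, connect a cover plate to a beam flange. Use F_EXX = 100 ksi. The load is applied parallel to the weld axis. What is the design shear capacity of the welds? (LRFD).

φR_n ≈ 644 kip

Effective throat t_e = 0.707 × 0.75 = 0.5302 in.
Total length L = 27 in; A_we = 0.5302 × 27 = 14.32 in².
F_nw = 0.6 F_EXX = 0.6 × 100 = 60 ksi.
φR_n = 0.75 × 60 × 14.32 = 644.3 kip.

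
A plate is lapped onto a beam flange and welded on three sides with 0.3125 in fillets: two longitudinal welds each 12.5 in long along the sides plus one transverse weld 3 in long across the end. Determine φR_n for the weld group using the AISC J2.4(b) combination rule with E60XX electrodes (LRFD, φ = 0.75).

φR_n ≈ 167 kip

E60XX → F_EXX = 60 ksi.
t_e = 0.707 × 0.3125 = 0.2209 in.
R_nwl = 0.6 × 60 × 0.2209 × 25 = 198.8 kip (longitudinal, 2 welds).
R_nwt = 0.6 × 60 × 0.2209 × 3 = 23.86 kip (transverse, base value).
(i) R_nwl + R_nwt = 222.7 kip; (ii) 0.85 R_nwl + 1.5 R_nwt = 204.8 kip.
R_n = max = 222.7 kip [governs: (i)]; φR_n = 167 kip.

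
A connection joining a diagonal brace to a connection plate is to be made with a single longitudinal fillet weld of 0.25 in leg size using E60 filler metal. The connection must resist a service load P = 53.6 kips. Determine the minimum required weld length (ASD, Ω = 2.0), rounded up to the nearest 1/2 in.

L = 17 in

E60XX → F_EXX = 60 ksi.
Throat t_e = 0.707 × 0.25 = 0.1767 in.
r_n/Ω = (0.6 × 60 × 0.1767) / 2.0 = 3.181 kip/in.
L_req = P / (r_n/Ω) = 53.6 / 3.181 = 16.85 in total.
Round up → use L = 17 in.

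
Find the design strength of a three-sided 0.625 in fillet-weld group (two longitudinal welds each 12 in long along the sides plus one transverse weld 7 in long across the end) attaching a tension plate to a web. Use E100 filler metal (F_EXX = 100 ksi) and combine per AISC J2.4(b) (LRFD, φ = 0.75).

t_e = 0.707 × 0.625 = 0.4419 in.
R_nwl = 0.6 × 100 × 0.4419 × 24 = 636.3 kips (longitudinal, 2 welds).
R_nwt = 0.6 × 100 × 0.4419 × 7 = 185.6 kips (transverse, base value).
(i) R_nwl + R_nwt = 821.9 kips; (ii) 0.85 R_nwl + 1.5 R_nwt = 819.2 kips.
R_n = max = 821.9 kips [governs: (i)]; φR_n = 616.4 kips.

φR_n ≈ 616 kips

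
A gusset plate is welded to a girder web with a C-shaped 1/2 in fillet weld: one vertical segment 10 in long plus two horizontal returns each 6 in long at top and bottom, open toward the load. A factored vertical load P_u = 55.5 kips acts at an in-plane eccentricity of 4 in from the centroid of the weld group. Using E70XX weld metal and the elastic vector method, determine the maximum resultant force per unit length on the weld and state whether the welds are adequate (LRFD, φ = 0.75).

E70XX → F_EXX = 70 ksi.
Total weld length L_w = 22 in. Treat welds as unit-width lines.
Centroid: x̄ = 2×6×3 / 22 = 1.636 in from the vertical weld.
Polar moment about centroid: J = I_x + I_y = [10³/12 + 2×6×5²] + [10×1.636² + 2(6³/12 + 6×1.364²)] = 468.4 in³.
Direct shear f_v = P/L_w = 55.5 / 22 = 2.523 kip/in (vertical).
Torsion M = P·e = 55.5 × 4 = 222 kip·in.
Critical point at (x, y) = (4.364, 5) from centroid. f_tx = M·y/J = 2.37 kip/in; f_ty = M·x/J = 2.068 kip/in.
Resultant f_max = √[f_tx² + (f_v + f_ty)²] = √[2.37² + (2.523 + 2.068)²] = 5.166 kip/in.
Capacity per unit length: φr_n = 0.75 × 0.6 × 70 × (0.707 × 0.5) = 11.14 kip/in.
5.166 ≤ 11.14 → adequate.

f_max ≈ 5.17 kip/in; adequate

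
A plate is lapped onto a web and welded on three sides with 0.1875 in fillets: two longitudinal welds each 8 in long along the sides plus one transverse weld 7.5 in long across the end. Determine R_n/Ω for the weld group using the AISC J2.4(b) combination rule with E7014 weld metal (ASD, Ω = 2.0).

R_n/Ω ≈ 69.2 kips

E70XX → F_EXX = 70 ksi.
t_e = 0.707 × 0.1875 = 0.1326 in.
R_nwl = 0.6 × 70 × 0.1326 × 16 = 89.08 kips (longitudinal, 2 welds).
R_nwt = 0.6 × 70 × 0.1326 × 7.5 = 41.76 kips (transverse, base value).
(i) R_nwl + R_nwt = 130.8 kips; (ii) 0.85 R_nwl + 1.5 R_nwt = 138.4 kips.
R_n = max = 138.4 kips [governs: (ii)]; R_n/Ω = 69.18 kips.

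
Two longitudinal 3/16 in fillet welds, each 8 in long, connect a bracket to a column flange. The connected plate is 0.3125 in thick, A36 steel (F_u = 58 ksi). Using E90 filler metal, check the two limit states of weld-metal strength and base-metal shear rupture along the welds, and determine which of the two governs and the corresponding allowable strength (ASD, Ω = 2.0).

R_n/Ω ≈ 57.3 kip (weld metal governs)

E90XX → F_EXX = 90 ksi.
t_e = 0.707 × 0.1875 = 0.1326 in; L = 16 in.
Weld metal: R_n/Ω = (1/2.0) × 0.6 × 90 × 0.1326 × 16 = 57.27 kip.
Base metal (shear rupture): R_n/Ω = (1/2.0) × 0.6 × 58 × 0.3125 × 16 = 87 kip.
Governing: weld metal.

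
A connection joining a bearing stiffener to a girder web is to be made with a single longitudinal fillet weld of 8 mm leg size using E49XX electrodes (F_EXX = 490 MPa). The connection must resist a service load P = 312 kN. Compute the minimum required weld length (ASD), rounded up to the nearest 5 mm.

Throat t_e = 0.707 × 8 = 5.656 mm.
r_n/Ω = (0.6 × 490 × 5.656) / 2.0 = 831.4 N/mm = 0.8314 kN/mm.
L_req = P / (r_n/Ω) = 312 / 0.8314 = 375.3 mm total.
Round up → use L = 380 mm.

L = 380 mm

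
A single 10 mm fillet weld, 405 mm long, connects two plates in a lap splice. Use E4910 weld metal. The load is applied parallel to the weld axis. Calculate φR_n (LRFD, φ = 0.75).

E49XX → F_EXX = 490 MPa.
Effective throat t_e = 0.707 × 10 = 7.07 mm.
Total length L = 405 mm; A_we = 7.07 × 405 = 2863 mm².
F_nw = 0.6 F_EXX = 0.6 × 490 = 294 MPa.
φR_n = 0.75 × 294 × 2863 × 10⁻³ = 631.4 kN.

φR_n ≈ 631 kN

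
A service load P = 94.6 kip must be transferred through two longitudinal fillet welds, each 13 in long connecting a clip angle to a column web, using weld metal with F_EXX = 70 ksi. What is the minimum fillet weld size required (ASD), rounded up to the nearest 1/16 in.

w = 1/4 in

Total weld length L = 26 in.
Required throat t_e = P × Ω / (0.6 F_EXX × L) = 94.6 × 2.0 / (0.6 × 70 × 26) = 0.1733 in.
Required leg w = t_e / 0.707 = 0.2451 in → use 1/4 in.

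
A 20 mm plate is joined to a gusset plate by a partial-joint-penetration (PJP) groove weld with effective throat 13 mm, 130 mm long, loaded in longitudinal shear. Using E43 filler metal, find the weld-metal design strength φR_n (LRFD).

φR_n ≈ 327 kN

E43XX → F_EXX = 430 MPa.
Effective throat (given) t_e = 13 mm.
A_we = 13 × 130 = 1690 mm².
F_nw = 0.6 F_EXX = 258 MPa.
φR_n = 0.75 × 258 × 1690 × 10⁻³ = 327 kN.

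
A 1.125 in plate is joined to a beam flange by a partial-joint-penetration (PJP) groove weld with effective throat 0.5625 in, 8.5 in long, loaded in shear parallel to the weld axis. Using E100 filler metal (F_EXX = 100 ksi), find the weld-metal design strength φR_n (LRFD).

φR_n ≈ 215 kips

Effective throat (given) t_e = 0.5625 in.
A_we = 0.5625 × 8.5 = 4.781 in².
F_nw = 0.6 F_EXX = 60 ksi.
φR_n = 0.75 × 60 × 4.781 = 215.2 kips.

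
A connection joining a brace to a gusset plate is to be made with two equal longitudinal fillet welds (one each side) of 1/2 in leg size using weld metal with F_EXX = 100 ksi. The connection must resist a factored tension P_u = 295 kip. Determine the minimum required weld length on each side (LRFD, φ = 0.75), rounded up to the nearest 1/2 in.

L = 9.5 in on each side

Throat t_e = 0.707 × 0.5 = 0.3535 in.
φr_n = 0.75 × 0.6 × 100 × 0.3535 = 15.91 kip/in.
L_req = P_u / φr_n = 295 / 15.91 = 18.54 in total.
Per side: 18.54 / 2 = 9.272 in.
Round up → use L = 9.5 in on each side.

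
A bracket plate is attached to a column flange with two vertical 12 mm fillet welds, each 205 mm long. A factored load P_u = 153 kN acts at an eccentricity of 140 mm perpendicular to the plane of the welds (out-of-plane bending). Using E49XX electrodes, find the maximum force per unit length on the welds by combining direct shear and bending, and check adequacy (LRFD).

E49XX → F_EXX = 490 MPa.
L_w = 2 × 205 = 410 mm; section modulus (unit throat) S = 2 × L²/6 = 14010 mm².
Direct shear f_v = P/L_w = 153×10³/410 = 373.2 N/mm.
Moment M = P × e = 153×10³ × 140 = 21420000 N·mm; bending f_b = M/S = 1529 N/mm.
f_max = √(f_v² + f_b²) = √(373.2² + 1529²) = 1574 N/mm.
φr_n = 0.75 × 0.6 × 490 × (0.707 × 12) = 1871 N/mm → adequate.

f_max ≈ 1570 N/mm; adequate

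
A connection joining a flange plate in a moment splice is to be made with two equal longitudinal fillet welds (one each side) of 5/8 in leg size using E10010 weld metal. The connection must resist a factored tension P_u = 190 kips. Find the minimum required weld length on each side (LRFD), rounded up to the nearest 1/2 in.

L = 5 in on each side

E100XX → F_EXX = 100 ksi.
Throat t_e = 0.707 × 0.625 = 0.4419 in.
φr_n = 0.75 × 0.6 × 100 × 0.4419 = 19.88 kips/in.
L_req = P_u / φr_n = 190 / 19.88 = 9.555 in total.
Per side: 9.555 / 2 = 4.778 in.
Round up → use L = 5 in on each side.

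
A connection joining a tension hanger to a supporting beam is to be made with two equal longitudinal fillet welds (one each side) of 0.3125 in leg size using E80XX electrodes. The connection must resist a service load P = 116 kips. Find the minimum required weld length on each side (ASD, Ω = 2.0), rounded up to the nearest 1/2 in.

E80XX → F_EXX = 80 ksi.
Throat t_e = 0.707 × 0.3125 = 0.2209 in.
r_n/Ω = (0.6 × 80 × 0.2209) / 2.0 = 5.302 kip/in.
L_req = P / (r_n/Ω) = 116 / 5.302 = 21.88 in total.
Per side: 21.88 / 2 = 10.94 in.
Round up → use L = 11 in on each side.

L = 11 in on each side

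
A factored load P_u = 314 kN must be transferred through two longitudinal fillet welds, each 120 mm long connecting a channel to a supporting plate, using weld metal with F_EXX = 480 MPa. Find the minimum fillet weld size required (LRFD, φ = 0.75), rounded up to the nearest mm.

Total weld length L = 240 mm.
Required throat t_e = P_u / (φ × 0.6 F_EXX × L) = 314 / (0.75 × 0.6 × 480 × 240 × 10⁻³) = 6.057 mm.
Required leg w = t_e / 0.707 = 8.567 mm → use 9 mm.

w = 9 mm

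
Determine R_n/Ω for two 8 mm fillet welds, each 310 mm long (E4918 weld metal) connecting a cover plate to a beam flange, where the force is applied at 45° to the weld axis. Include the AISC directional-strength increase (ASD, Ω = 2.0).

R_n/Ω ≈ 669 kN

E49XX → F_EXX = 490 MPa.
t_e = 0.707 × 8 = 5.656 mm; A_we = 5.656 × 620 = 3507 mm².
Directional factor: 1.0 + 0.5 sin^1.5(45°) = 1.297.
F_nw = 0.6 × 490 × 1.297 = 381.4 MPa.
R_n/Ω = (381.4 × 3507) / 2.0 × 10⁻³ = 668.7 kN.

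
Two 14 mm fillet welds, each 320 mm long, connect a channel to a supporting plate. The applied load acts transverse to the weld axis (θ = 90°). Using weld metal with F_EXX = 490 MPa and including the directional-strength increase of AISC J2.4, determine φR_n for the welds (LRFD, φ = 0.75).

φR_n ≈ 2100 kN

t_e = 0.707 × 14 = 9.898 mm; A_we = 9.898 × 640 = 6335 mm².
Directional factor: 1.0 + 0.5 sin^1.5(90°) = 1.5.
F_nw = 0.6 × 490 × 1.5 = 441 MPa.
φR_n = 0.75 × 441 × 6335 × 10⁻³ = 2095 kN.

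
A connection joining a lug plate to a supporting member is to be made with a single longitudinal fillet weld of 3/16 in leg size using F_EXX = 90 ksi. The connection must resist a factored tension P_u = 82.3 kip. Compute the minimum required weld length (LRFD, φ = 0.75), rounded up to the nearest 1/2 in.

L = 15.5 in

Throat t_e = 0.707 × 0.1875 = 0.1326 in.
φr_n = 0.75 × 0.6 × 90 × 0.1326 = 5.369 kip/in.
L_req = P_u / φr_n = 82.3 / 5.369 = 15.33 in total.
Round up → use L = 15.5 in.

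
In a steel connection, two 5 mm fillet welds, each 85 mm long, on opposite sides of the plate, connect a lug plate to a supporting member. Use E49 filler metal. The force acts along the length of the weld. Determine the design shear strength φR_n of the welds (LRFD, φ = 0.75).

φR_n ≈ 133 kN

E49XX → F_EXX = 490 MPa.
Effective throat t_e = 0.707 × 5 = 3.535 mm.
Total length L = 170 mm; A_we = 3.535 × 170 = 600.9 mm².
F_nw = 0.6 F_EXX = 0.6 × 490 = 294 MPa.
φR_n = 0.75 × 294 × 600.9 × 10⁻³ = 132.5 kN.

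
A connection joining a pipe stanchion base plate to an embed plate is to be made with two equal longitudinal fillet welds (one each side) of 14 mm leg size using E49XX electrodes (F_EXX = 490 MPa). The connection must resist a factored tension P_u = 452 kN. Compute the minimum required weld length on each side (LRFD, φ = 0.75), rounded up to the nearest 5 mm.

Throat t_e = 0.707 × 14 = 9.898 mm.
φr_n = 0.75 × 0.6 × 490 × 9.898 × 10⁻³ = 2.183 kN/mm.
L_req = P_u / φr_n = 452 / 2.183 = 207.1 mm total.
Per side: 207.1 / 2 = 103.6 mm.
Round up → use L = 105 mm on each side.

L = 105 mm on each side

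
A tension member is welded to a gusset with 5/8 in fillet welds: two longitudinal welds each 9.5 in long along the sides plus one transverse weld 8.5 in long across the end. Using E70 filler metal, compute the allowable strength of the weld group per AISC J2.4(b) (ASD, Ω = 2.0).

R_n/Ω ≈ 268 kips

E70XX → F_EXX = 70 ksi.
t_e = 0.707 × 0.625 = 0.4419 in.
R_nwl = 0.6 × 70 × 0.4419 × 19 = 352.6 kips (longitudinal, 2 welds).
R_nwt = 0.6 × 70 × 0.4419 × 8.5 = 157.7 kips (transverse, base value).
(i) R_nwl + R_nwt = 510.4 kips; (ii) 0.85 R_nwl + 1.5 R_nwt = 536.3 kips.
R_n = max = 536.3 kips [governs: (ii)]; R_n/Ω = 268.2 kips.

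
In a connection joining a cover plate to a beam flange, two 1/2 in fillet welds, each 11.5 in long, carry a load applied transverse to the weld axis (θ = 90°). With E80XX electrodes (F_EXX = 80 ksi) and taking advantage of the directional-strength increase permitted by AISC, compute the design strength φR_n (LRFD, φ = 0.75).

φR_n ≈ 439 kip

t_e = 0.707 × 0.5 = 0.3535 in; A_we = 0.3535 × 23 = 8.13 in².
Directional factor: 1.0 + 0.5 sin^1.5(90°) = 1.5.
F_nw = 0.6 × 80 × 1.5 = 72 ksi.
φR_n = 0.75 × 72 × 8.13 = 439 kip.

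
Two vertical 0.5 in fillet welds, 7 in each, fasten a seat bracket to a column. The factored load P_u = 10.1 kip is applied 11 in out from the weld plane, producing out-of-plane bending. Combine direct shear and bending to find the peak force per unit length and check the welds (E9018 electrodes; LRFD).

f_max ≈ 6.84 kip/in; adequate

E90XX → F_EXX = 90 ksi.
L_w = 2 × 7 = 14 in; section modulus (unit throat) S = 2 × L²/6 = 16.33 in².
Direct shear f_v = P/L_w = 10.1/14 = 0.7214 kip/in.
Moment M = P × e = 10.1 × 11 = 111.1 kip·in; bending f_b = M/S = 6.802 kip/in.
f_max = √(f_v² + f_b²) = √(0.7214² + 6.802²) = 6.84 kip/in.
φr_n = 0.75 × 0.6 × 90 × (0.707 × 0.5) = 14.32 kip/in → adequate.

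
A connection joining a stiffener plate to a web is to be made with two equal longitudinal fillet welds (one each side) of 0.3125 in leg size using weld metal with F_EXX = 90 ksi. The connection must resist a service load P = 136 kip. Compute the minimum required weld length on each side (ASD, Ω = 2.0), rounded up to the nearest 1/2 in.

Throat t_e = 0.707 × 0.3125 = 0.2209 in.
r_n/Ω = (0.6 × 90 × 0.2209) / 2.0 = 5.965 kip/in.
L_req = P / (r_n/Ω) = 136 / 5.965 = 22.8 in total.
Per side: 22.8 / 2 = 11.4 in.
Round up → use L = 11.5 in on each side.

L = 11.5 in on each side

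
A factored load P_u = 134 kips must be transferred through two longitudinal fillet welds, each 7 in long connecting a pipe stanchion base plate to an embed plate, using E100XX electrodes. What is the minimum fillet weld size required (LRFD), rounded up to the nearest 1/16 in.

E100XX → F_EXX = 100 ksi.
Total weld length L = 14 in.
Required throat t_e = P_u / (φ × 0.6 F_EXX × L) = 134 / (0.75 × 0.6 × 100 × 14) = 0.2127 in.
Required leg w = t_e / 0.707 = 0.3008 in → use 5/16 in.

w = 5/16 in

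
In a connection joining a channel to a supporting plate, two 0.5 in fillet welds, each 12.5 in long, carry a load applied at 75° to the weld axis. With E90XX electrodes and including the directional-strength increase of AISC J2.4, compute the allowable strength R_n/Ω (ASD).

R_n/Ω ≈ 352 kips

E90XX → F_EXX = 90 ksi.
t_e = 0.707 × 0.5 = 0.3535 in; A_we = 0.3535 × 25 = 8.838 in².
Directional factor: 1.0 + 0.5 sin^1.5(75°) = 1.475.
F_nw = 0.6 × 90 × 1.475 = 79.63 ksi.
R_n/Ω = (79.63 × 8.838) / 2.0 = 351.9 kips.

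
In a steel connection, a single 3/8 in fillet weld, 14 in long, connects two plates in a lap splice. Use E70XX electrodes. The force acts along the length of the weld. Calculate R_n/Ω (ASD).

R_n/Ω ≈ 77.9 kip

E70XX → F_EXX = 70 ksi.
Effective throat t_e = 0.707 × 0.375 = 0.2651 in.
Total length L = 14 in; A_we = 0.2651 × 14 = 3.712 in².
F_nw = 0.6 F_EXX = 0.6 × 70 = 42 ksi.
R_n = 42 × 3.712 = 155.9 kip; R_n/Ω = 155.9/2.0 = 77.95 kip.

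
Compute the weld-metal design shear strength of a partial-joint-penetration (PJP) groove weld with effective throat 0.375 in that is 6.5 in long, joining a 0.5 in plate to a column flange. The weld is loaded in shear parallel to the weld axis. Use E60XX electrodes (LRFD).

E60XX → F_EXX = 60 ksi.
Effective throat (given) t_e = 0.375 in.
A_we = 0.375 × 6.5 = 2.438 in².
F_nw = 0.6 F_EXX = 36 ksi.
φR_n = 0.75 × 36 × 2.438 = 65.81 kips.

φR_n ≈ 65.8 kips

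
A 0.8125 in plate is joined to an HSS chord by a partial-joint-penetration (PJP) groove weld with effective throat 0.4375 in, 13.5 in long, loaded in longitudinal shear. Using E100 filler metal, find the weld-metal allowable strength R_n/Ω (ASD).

E100XX → F_EXX = 100 ksi.
Effective throat (given) t_e = 0.4375 in.
A_we = 0.4375 × 13.5 = 5.906 in².
F_nw = 0.6 F_EXX = 60 ksi.
R_n/Ω = (60 × 5.906) / 2.0 = 177.2 kips.

R_n/Ω ≈ 177 kips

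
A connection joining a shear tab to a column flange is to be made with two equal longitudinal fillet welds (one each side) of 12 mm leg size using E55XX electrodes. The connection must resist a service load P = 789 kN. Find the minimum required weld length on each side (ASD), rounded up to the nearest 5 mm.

L = 285 mm on each side

E55XX → F_EXX = 550 MPa.
Throat t_e = 0.707 × 12 = 8.484 mm.
r_n/Ω = (0.6 × 550 × 8.484) / 2.0 = 1400 N/mm = 1.4 kN/mm.
L_req = P / (r_n/Ω) = 789 / 1.4 = 563.6 mm total.
Per side: 563.6 / 2 = 281.8 mm.
Round up → use L = 285 mm on each side.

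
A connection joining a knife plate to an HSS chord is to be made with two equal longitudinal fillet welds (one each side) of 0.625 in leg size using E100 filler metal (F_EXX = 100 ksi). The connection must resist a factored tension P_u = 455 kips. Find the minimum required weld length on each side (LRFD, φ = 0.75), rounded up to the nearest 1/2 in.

Throat t_e = 0.707 × 0.625 = 0.4419 in.
φr_n = 0.75 × 0.6 × 100 × 0.4419 = 19.88 kips/in.
L_req = P_u / φr_n = 455 / 19.88 = 22.88 in total.
Per side: 22.88 / 2 = 11.44 in.
Round up → use L = 11.5 in on each side.

L = 11.5 in on each side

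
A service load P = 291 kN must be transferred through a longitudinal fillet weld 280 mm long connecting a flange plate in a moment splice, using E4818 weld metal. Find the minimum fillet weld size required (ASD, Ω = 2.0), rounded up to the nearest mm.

E48XX → F_EXX = 480 MPa.
Total weld length L = 280 mm.
Required throat t_e = P × Ω / (0.6 F_EXX × L) = 291 × 2.0 / (0.6 × 480 × 280 × 10⁻³) = 7.217 mm.
Required leg w = t_e / 0.707 = 10.21 mm → use 11 mm.

w = 11 mm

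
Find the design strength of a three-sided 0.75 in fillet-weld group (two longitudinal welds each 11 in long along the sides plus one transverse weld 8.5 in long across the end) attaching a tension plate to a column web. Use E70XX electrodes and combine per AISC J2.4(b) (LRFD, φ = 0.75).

E70XX → F_EXX = 70 ksi.
t_e = 0.707 × 0.75 = 0.5302 in.
R_nwl = 0.6 × 70 × 0.5302 × 22 = 490 kip (longitudinal, 2 welds).
R_nwt = 0.6 × 70 × 0.5302 × 8.5 = 189.3 kip (transverse, base value).
(i) R_nwl + R_nwt = 679.3 kip; (ii) 0.85 R_nwl + 1.5 R_nwt = 700.4 kip.
R_n = max = 700.4 kip [governs: (ii)]; φR_n = 525.3 kip.

φR_n ≈ 525 kip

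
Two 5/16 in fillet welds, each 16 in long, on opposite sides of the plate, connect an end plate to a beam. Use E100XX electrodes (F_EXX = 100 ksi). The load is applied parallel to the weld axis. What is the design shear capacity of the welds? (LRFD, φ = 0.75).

Effective throat t_e = 0.707 × 0.3125 = 0.2209 in.
Total length L = 32 in; A_we = 0.2209 × 32 = 7.07 in².
F_nw = 0.6 F_EXX = 0.6 × 100 = 60 ksi.
φR_n = 0.75 × 60 × 7.07 = 318.1 kips.

φR_n ≈ 318 kips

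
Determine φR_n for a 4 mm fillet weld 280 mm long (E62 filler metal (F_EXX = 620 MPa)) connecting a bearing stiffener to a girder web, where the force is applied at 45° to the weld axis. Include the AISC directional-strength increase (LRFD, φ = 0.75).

φR_n ≈ 287 kN

t_e = 0.707 × 4 = 2.828 mm; A_we = 2.828 × 280 = 791.8 mm².
Directional factor: 1.0 + 0.5 sin^1.5(45°) = 1.297.
F_nw = 0.6 × 620 × 1.297 = 482.6 MPa.
φR_n = 0.75 × 482.6 × 791.8 × 10⁻³ = 286.6 kN.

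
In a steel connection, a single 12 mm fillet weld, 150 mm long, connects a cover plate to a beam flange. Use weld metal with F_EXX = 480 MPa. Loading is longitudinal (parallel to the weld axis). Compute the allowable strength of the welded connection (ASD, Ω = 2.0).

R_n/Ω ≈ 183 kN

Effective throat t_e = 0.707 × 12 = 8.484 mm.
Total length L = 150 mm; A_we = 8.484 × 150 = 1273 mm².
F_nw = 0.6 F_EXX = 0.6 × 480 = 288 MPa.
R_n = 288 × 1273 × 10⁻³ = 366.5 kN; R_n/Ω = 366.5/2.0 = 183.3 kN.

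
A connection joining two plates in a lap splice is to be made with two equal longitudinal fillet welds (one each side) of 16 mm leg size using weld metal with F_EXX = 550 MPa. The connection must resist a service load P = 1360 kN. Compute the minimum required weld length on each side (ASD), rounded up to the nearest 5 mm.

Throat t_e = 0.707 × 16 = 11.31 mm.
r_n/Ω = (0.6 × 550 × 11.31) / 2.0 = 1866 N/mm = 1.866 kN/mm.
L_req = P / (r_n/Ω) = 1360 / 1.866 = 728.6 mm total.
Per side: 728.6 / 2 = 364.3 mm.
Round up → use L = 365 mm on each side.

L = 365 mm on each side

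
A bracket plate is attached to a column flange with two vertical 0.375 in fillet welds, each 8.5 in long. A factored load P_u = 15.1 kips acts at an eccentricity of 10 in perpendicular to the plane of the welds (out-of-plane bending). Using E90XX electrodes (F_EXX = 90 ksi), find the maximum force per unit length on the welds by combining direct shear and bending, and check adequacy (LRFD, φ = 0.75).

L_w = 2 × 8.5 = 17 in; section modulus (unit throat) S = 2 × L²/6 = 24.08 in².
Direct shear f_v = P/L_w = 15.1/17 = 0.8882 kip/in.
Moment M = P × e = 15.1 × 10 = 151 kip·in; bending f_b = M/S = 6.27 kip/in.
f_max = √(f_v² + f_b²) = √(0.8882² + 6.27²) = 6.333 kip/in.
φr_n = 0.75 × 0.6 × 90 × (0.707 × 0.375) = 10.74 kip/in → adequate.

f_max ≈ 6.33 kip/in; adequate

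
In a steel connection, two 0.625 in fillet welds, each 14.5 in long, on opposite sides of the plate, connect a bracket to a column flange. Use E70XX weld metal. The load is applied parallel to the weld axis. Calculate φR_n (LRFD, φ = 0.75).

E70XX → F_EXX = 70 ksi.
Effective throat t_e = 0.707 × 0.625 = 0.4419 in.
Total length L = 29 in; A_we = 0.4419 × 29 = 12.81 in².
F_nw = 0.6 F_EXX = 0.6 × 70 = 42 ksi.
φR_n = 0.75 × 42 × 12.81 = 403.7 kips.

φR_n ≈ 404 kips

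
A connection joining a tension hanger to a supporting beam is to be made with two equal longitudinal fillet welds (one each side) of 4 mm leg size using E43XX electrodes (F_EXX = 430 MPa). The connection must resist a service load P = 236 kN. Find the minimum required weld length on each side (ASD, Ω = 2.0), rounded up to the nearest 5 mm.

Throat t_e = 0.707 × 4 = 2.828 mm.
r_n/Ω = (0.6 × 430 × 2.828) / 2.0 = 364.8 N/mm = 0.3648 kN/mm.
L_req = P / (r_n/Ω) = 236 / 0.3648 = 646.9 mm total.
Per side: 646.9 / 2 = 323.5 mm.
Round up → use L = 325 mm on each side.

L = 325 mm on each side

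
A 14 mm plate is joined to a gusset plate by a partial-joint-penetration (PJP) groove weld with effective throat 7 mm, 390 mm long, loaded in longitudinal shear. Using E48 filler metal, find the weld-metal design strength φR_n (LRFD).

E48XX → F_EXX = 480 MPa.
Effective throat (given) t_e = 7 mm.
A_we = 7 × 390 = 2730 mm².
F_nw = 0.6 F_EXX = 288 MPa.
φR_n = 0.75 × 288 × 2730 × 10⁻³ = 589.7 kN.

φR_n ≈ 590 kN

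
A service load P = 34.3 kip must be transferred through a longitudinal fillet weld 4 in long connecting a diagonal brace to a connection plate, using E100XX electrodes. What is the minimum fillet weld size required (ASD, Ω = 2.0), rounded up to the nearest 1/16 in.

w = 7/16 in

E100XX → F_EXX = 100 ksi.
Total weld length L = 4 in.
Required throat t_e = P × Ω / (0.6 F_EXX × L) = 34.3 × 2.0 / (0.6 × 100 × 4) = 0.2858 in.
Required leg w = t_e / 0.707 = 0.4043 in → use 7/16 in.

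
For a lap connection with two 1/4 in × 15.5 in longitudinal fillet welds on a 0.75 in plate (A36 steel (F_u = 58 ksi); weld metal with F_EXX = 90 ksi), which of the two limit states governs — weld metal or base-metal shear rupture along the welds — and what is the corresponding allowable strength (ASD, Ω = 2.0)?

R_n/Ω ≈ 148 kips (weld metal governs)

t_e = 0.707 × 0.25 = 0.1767 in; L = 31 in.
Weld metal: R_n/Ω = (1/2.0) × 0.6 × 90 × 0.1767 × 31 = 147.9 kips.
Base metal (shear rupture): R_n/Ω = (1/2.0) × 0.6 × 58 × 0.75 × 31 = 404.5 kips.
Governing: weld metal.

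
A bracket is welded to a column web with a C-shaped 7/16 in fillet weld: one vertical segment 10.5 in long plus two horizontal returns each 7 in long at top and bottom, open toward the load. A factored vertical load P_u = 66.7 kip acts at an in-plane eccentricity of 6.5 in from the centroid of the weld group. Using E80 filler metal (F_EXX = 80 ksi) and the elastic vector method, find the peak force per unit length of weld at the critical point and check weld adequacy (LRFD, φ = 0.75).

f_max ≈ 7.28 kip/in; adequate

Total weld length L_w = 24.5 in. Treat welds as unit-width lines.
Centroid: x̄ = 2×7×3.5 / 24.5 = 2 in from the vertical weld.
Polar moment about centroid: J = I_x + I_y = [10.5³/12 + 2×7×5.25²] + [10.5×2² + 2(7³/12 + 7×1.5²)] = 613 in³.
Direct shear f_v = P/L_w = 66.7 / 24.5 = 2.722 kip/in (vertical).
Torsion M = P·e = 66.7 × 6.5 = 433.55 kip·in.
Critical point at (x, y) = (5, 5.25) from centroid. f_tx = M·y/J = 3.713 kip/in; f_ty = M·x/J = 3.536 kip/in.
Resultant f_max = √[f_tx² + (f_v + f_ty)²] = √[3.713² + (2.722 + 3.536)²] = 7.277 kip/in.
Capacity per unit length: φr_n = 0.75 × 0.6 × 80 × (0.707 × 0.4375) = 11.14 kip/in.
7.277 ≤ 11.14 → adequate.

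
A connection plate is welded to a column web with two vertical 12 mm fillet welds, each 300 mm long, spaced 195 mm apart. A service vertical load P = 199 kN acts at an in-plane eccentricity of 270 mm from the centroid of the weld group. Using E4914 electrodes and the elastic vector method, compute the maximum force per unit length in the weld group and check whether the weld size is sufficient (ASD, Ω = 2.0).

f_max ≈ 1160 N/mm; adequate

E49XX → F_EXX = 490 MPa.
Total weld length L_w = 600 mm. Treat welds as unit-width lines.
Polar moment about centroid: J = 2[d³/12 + d(b/2)²] = 2[300³/12 + 300×97.5²] = 10200000 mm³.
Direct shear f_v = P/L_w = 199×10³ / 600 = 331.7 N/mm (vertical).
Torsion M = P·e = 199×10³ × 270 = 53730000 N·mm.
Critical point at (x, y) = (97.5, 150) from centroid. f_tx = M·y/J = 789.9 N/mm; f_ty = M·x/J = 513.4 N/mm.
Resultant f_max = √[f_tx² + (f_v + f_ty)²] = √[789.9² + (331.7 + 513.4)²] = 1157 N/mm.
Capacity per unit length: r_n/Ω = (1/2.0) × 0.6 × 490 × (0.707 × 12) = 1247 N/mm.
1157 ≤ 1247 → adequate.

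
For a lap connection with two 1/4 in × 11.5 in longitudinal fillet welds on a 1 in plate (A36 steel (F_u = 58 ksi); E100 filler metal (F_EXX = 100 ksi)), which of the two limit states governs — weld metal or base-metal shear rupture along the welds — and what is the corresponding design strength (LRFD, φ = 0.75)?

φR_n ≈ 183 kips (weld metal governs)

t_e = 0.707 × 0.25 = 0.1767 in; L = 23 in.
Weld metal: φR_n = 0.75 × 0.6 × 100 × 0.1767 × 23 = 182.9 kips.
Base metal (shear rupture): φR_n = 0.75 × 0.6 × 58 × 1 × 23 = 600.3 kips.
Governing: weld metal.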